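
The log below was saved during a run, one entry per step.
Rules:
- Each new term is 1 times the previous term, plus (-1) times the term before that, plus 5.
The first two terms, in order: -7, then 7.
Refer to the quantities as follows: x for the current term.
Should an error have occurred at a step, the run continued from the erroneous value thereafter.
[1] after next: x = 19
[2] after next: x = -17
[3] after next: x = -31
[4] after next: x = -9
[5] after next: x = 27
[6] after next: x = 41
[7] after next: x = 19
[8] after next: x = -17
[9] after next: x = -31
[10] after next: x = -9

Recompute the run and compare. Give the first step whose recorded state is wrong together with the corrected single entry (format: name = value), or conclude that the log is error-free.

step 2, x = 17

Recomputing the run from the initial state:
step 1: x = 19
step 2: x = 17
step 3: x = 3
step 4: x = -9
step 5: x = -7
step 6: x = 7
step 7: x = 19
step 8: x = 17
step 9: x = 3
step 10: x = -9
The first disagreement with the log is at step 2, where the value should be x = 17.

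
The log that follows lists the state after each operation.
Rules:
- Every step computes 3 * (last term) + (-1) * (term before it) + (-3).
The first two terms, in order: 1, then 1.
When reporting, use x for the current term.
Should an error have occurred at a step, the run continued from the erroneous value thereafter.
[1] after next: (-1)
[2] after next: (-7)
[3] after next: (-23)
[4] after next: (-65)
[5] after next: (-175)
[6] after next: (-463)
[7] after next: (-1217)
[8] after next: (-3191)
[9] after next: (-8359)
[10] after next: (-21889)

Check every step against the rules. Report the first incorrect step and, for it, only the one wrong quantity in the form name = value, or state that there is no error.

no error

1. x = 3*(1) + (-1)*(1) + (-3) = -1 (consistent with the log)
2. x = 3*(-1) + (-1)*(1) + (-3) = -7 (same as recorded)
3. x = 3*(-7) + (-1)*(-1) + (-3) = -23 (exactly as logged)
4. x = 3*(-23) + (-1)*(-7) + (-3) = -65 (checks out)
5. x = 3*(-65) + (-1)*(-23) + (-3) = -175 (consistent with the log)
6. x = 3*(-175) + (-1)*(-65) + (-3) = -463 (in agreement)
7. x = 3*(-463) + (-1)*(-175) + (-3) = -1217 (checks out)
8. x = 3*(-1217) + (-1)*(-463) + (-3) = -3191 (no discrepancy)
9. x = 3*(-3191) + (-1)*(-1217) + (-3) = -8359 (consistent with the log)
10. x = 3*(-8359) + (-1)*(-3191) + (-3) = -21889 (same as recorded)
All steps check out; nothing to correct.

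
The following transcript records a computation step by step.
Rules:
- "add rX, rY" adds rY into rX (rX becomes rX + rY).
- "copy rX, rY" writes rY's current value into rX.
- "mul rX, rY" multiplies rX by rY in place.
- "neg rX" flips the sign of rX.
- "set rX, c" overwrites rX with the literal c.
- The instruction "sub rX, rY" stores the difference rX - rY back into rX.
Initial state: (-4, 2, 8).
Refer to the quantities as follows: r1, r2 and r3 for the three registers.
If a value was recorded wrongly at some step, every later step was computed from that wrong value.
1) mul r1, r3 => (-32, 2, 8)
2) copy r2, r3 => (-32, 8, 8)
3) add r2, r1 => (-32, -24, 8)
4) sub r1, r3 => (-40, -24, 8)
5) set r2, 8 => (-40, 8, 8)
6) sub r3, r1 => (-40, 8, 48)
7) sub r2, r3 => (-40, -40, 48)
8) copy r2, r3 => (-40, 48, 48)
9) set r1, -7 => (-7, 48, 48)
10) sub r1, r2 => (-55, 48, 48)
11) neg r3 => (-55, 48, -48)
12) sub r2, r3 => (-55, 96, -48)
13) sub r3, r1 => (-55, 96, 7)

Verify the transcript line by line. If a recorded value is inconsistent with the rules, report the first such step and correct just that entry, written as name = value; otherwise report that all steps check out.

Recomputing the run from the initial state:
step 1: r1 = -32, r2 = 2, r3 = 8
step 2: r1 = -32, r2 = 8, r3 = 8
step 3: r1 = -32, r2 = -24, r3 = 8
step 4: r1 = -40, r2 = -24, r3 = 8
step 5: r1 = -40, r2 = 8, r3 = 8
step 6: r1 = -40, r2 = 8, r3 = 48
step 7: r1 = -40, r2 = -40, r3 = 48
step 8: r1 = -40, r2 = 48, r3 = 48
step 9: r1 = -7, r2 = 48, r3 = 48
step 10: r1 = -55, r2 = 48, r3 = 48
step 11: r1 = -55, r2 = 48, r3 = -48
step 12: r1 = -55, r2 = 96, r3 = -48
step 13: r1 = -55, r2 = 96, r3 = 7
This matches the transcript at every step.

no error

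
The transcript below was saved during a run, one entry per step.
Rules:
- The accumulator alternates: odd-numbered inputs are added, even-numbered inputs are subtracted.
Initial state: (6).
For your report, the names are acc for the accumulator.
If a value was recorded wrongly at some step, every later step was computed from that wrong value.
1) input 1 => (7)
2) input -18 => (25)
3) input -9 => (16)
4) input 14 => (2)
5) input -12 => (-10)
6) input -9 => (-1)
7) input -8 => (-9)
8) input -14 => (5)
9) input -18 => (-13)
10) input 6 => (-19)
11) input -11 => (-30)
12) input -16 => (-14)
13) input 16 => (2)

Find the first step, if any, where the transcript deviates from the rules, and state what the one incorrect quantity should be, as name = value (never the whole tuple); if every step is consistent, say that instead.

Step 1: acc = 6 + 1 = 7 — checks out.
Step 2: acc = 7 - -18 = 25 — exactly as logged.
Step 3: acc = 25 + -9 = 16 — checks out.
Step 4: acc = 16 - 14 = 2 — matches.
Step 5: acc = 2 + -12 = -10 — consistent with the transcript.
Step 6: acc = -10 - -9 = -1 — exactly as logged.
Step 7: acc = -1 + -8 = -9 — confirmed correct.
Step 8: acc = -9 - -14 = 5 — matches.
Step 9: acc = 5 + -18 = -13 — in agreement.
Step 10: acc = -13 - 6 = -19 — exactly as logged.
Step 11: acc = -19 + -11 = -30 — matches.
Step 12: acc = -30 - -16 = -14 — verified.
Step 13: acc = -14 + 16 = 2 — same as recorded.
Every step is consistent.

no error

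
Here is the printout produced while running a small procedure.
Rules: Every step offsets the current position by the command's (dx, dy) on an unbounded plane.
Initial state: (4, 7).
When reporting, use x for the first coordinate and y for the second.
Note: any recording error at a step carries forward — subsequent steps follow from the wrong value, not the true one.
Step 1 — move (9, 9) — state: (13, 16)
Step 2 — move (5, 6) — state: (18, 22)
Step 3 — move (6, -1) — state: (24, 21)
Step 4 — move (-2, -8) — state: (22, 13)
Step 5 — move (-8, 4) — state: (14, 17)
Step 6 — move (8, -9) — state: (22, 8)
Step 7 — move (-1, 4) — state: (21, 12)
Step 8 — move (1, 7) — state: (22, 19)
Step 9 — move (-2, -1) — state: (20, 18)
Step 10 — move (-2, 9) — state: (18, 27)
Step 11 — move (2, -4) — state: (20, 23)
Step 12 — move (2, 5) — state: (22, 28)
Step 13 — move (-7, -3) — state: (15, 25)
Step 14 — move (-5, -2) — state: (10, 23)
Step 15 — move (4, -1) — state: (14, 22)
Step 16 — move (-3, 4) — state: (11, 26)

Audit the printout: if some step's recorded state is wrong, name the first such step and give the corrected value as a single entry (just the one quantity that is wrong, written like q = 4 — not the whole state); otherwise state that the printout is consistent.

no error

Step 1: x = 4 + (9) = 13, y = 7 + (9) = 16 — verified.
Step 2: x = 13 + (5) = 18, y = 16 + (6) = 22 — verified.
Step 3: x = 18 + (6) = 24, y = 22 + (-1) = 21 — in agreement.
Step 4: x = 24 + (-2) = 22, y = 21 + (-8) = 13 — no discrepancy.
Step 5: x = 22 + (-8) = 14, y = 13 + (4) = 17 — consistent with the printout.
Step 6: x = 14 + (8) = 22, y = 17 + (-9) = 8 — verified.
Step 7: x = 22 + (-1) = 21, y = 8 + (4) = 12 — agrees with the printout.
Step 8: x = 21 + (1) = 22, y = 12 + (7) = 19 — confirmed correct.
Step 9: x = 22 + (-2) = 20, y = 19 + (-1) = 18 — agrees with the printout.
Step 10: x = 20 + (-2) = 18, y = 18 + (9) = 27 — matches.
Step 11: x = 18 + (2) = 20, y = 27 + (-4) = 23 — consistent with the printout.
Step 12: x = 20 + (2) = 22, y = 23 + (5) = 28 — confirmed correct.
Step 13: x = 22 + (-7) = 15, y = 28 + (-3) = 25 — confirmed correct.
Step 14: x = 15 + (-5) = 10, y = 25 + (-2) = 23 — verified.
Step 15: x = 10 + (4) = 14, y = 23 + (-1) = 22 — agrees with the printout.
Step 16: x = 14 + (-3) = 11, y = 22 + (4) = 26 — checks out.
No step deviates from the rules.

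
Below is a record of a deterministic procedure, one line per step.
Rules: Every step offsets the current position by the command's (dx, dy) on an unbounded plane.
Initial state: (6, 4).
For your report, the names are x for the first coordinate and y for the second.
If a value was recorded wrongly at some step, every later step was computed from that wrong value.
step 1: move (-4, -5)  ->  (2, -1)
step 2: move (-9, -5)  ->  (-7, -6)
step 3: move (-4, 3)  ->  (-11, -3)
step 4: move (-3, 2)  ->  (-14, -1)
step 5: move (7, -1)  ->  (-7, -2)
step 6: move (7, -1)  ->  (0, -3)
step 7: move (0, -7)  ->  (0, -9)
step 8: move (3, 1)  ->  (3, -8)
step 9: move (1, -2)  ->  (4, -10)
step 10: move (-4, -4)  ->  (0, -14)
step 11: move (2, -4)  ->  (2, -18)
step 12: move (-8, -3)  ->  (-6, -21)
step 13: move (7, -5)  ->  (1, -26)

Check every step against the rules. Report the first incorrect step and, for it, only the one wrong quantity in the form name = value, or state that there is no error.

step 7, y = -10

step 1: x = 6 + (-4) = 2, y = 4 + (-5) = -1 -> no discrepancy
step 2: x = 2 + (-9) = -7, y = -1 + (-5) = -6 -> matches
step 3: x = -7 + (-4) = -11, y = -6 + (3) = -3 -> exactly as logged
step 4: x = -11 + (-3) = -14, y = -3 + (2) = -1 -> same as recorded
step 5: x = -14 + (7) = -7, y = -1 + (-1) = -2 -> agrees with the record
step 6: x = -7 + (7) = 0, y = -2 + (-1) = -3 -> exactly as logged
step 7: x = 0 + (0) = 0, y = -3 + (-7) = -10 -> this is not what the record shows
That makes step 7 the first incorrect line — y = -10 is what it should show.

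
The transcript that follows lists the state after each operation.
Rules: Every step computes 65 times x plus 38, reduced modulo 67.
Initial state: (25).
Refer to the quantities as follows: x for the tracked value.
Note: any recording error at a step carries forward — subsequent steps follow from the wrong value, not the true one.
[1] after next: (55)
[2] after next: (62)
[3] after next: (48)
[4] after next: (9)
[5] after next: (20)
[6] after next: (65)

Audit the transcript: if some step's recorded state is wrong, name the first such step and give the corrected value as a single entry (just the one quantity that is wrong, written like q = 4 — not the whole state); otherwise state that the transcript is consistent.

no error

Step 1: x = (65*25 + 38) mod 67 = 55 — same as recorded.
Step 2: x = (65*55 + 38) mod 67 = 62 — matches.
Step 3: x = (65*62 + 38) mod 67 = 48 — exactly as logged.
Step 4: x = (65*48 + 38) mod 67 = 9 — consistent with the transcript.
Step 5: x = (65*9 + 38) mod 67 = 20 — in agreement.
Step 6: x = (65*20 + 38) mod 67 = 65 — exactly as logged.
The recomputation confirms every line.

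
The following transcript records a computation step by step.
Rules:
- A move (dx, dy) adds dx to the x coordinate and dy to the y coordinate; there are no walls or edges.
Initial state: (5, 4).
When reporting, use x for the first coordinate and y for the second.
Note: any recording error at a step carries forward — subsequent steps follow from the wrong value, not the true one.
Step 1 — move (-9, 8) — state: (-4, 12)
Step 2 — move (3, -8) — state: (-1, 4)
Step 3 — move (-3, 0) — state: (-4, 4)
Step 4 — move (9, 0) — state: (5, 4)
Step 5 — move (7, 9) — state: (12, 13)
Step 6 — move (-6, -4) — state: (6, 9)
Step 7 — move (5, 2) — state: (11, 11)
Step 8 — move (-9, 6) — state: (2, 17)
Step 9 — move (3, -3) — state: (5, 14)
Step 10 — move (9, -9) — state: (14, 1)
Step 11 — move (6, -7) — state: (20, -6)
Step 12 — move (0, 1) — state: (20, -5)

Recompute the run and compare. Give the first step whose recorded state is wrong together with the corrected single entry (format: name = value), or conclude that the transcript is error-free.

step 10, y = 5

step 1: x = 5 + (-9) = -4, y = 4 + (8) = 12 -> same as recorded
step 2: x = -4 + (3) = -1, y = 12 + (-8) = 4 -> verified
step 3: x = -1 + (-3) = -4, y = 4 + (0) = 4 -> no discrepancy
step 4: x = -4 + (9) = 5, y = 4 + (0) = 4 -> verified
step 5: x = 5 + (7) = 12, y = 4 + (9) = 13 -> confirmed correct
step 6: x = 12 + (-6) = 6, y = 13 + (-4) = 9 -> matches
step 7: x = 6 + (5) = 11, y = 9 + (2) = 11 -> verified
step 8: x = 11 + (-9) = 2, y = 11 + (6) = 17 -> confirmed correct
step 9: x = 2 + (3) = 5, y = 17 + (-3) = 14 -> exactly as logged
step 10: x = 5 + (9) = 14, y = 14 + (-9) = 5 -> the transcript disagrees here
First deviation found at step 10; the corrected entry is y = 5.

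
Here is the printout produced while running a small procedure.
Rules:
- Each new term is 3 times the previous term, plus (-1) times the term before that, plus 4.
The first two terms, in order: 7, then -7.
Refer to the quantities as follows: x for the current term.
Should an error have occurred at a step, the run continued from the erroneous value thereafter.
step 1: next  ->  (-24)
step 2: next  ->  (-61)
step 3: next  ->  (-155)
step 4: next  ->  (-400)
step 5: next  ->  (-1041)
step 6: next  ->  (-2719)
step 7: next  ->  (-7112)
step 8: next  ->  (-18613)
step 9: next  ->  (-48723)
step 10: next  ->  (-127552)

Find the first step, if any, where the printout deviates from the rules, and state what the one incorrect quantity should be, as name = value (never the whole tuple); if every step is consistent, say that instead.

1. x = 3*(-7) + (-1)*(7) + (4) = -24 (same as recorded)
2. x = 3*(-24) + (-1)*(-7) + (4) = -61 (matches)
3. x = 3*(-61) + (-1)*(-24) + (4) = -155 (no discrepancy)
4. x = 3*(-155) + (-1)*(-61) + (4) = -400 (in agreement)
5. x = 3*(-400) + (-1)*(-155) + (4) = -1041 (exactly as logged)
6. x = 3*(-1041) + (-1)*(-400) + (4) = -2719 (agrees with the printout)
7. x = 3*(-2719) + (-1)*(-1041) + (4) = -7112 (checks out)
8. x = 3*(-7112) + (-1)*(-2719) + (4) = -18613 (same as recorded)
9. x = 3*(-18613) + (-1)*(-7112) + (4) = -48723 (no discrepancy)
10. x = 3*(-48723) + (-1)*(-18613) + (4) = -127552 (no discrepancy)
No step deviates from the rules.

no error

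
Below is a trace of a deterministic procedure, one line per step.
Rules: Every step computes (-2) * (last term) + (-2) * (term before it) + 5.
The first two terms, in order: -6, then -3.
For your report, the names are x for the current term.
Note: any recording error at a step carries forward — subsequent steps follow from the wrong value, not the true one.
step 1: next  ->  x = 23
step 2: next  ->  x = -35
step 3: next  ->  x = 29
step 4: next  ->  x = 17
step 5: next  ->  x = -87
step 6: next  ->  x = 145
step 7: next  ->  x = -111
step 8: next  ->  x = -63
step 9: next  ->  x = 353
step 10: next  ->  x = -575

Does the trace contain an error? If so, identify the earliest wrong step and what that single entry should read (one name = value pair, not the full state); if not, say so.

no error

Recomputing the run from the initial state:
step 1: x = 23
step 2: x = -35
step 3: x = 29
step 4: x = 17
step 5: x = -87
step 6: x = 145
step 7: x = -111
step 8: x = -63
step 9: x = 353
step 10: x = -575
This matches the trace at every step.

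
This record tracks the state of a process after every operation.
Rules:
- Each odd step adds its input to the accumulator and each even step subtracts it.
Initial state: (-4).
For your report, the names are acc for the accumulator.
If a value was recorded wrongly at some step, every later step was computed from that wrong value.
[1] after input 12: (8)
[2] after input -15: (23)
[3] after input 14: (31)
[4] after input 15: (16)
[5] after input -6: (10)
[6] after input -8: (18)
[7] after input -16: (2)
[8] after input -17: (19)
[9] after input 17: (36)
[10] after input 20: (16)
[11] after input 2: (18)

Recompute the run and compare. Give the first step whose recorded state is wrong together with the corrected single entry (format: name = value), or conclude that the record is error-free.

step 1: acc = -4 + 12 = 8 -> same as recorded
step 2: acc = 8 - -15 = 23 -> matches
step 3: acc = 23 + 14 = 37 -> this is not what the record shows
The audit stops at step 3: the recorded entry is wrong and should be acc = 37.

step 3, acc = 37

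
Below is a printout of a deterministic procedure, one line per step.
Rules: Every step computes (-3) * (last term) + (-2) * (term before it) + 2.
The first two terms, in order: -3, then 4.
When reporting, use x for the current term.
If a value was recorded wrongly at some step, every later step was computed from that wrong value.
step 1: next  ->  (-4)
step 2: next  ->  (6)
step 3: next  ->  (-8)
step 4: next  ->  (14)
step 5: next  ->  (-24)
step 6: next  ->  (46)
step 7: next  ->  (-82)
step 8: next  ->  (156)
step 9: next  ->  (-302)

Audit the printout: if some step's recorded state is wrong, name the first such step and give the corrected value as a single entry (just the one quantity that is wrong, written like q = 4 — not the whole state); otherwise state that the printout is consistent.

Step 1: x = -3*(4) + (-2)*(-3) + (2) = -4 — agrees with the printout.
Step 2: x = -3*(-4) + (-2)*(4) + (2) = 6 — agrees with the printout.
Step 3: x = -3*(6) + (-2)*(-4) + (2) = -8 — agrees with the printout.
Step 4: x = -3*(-8) + (-2)*(6) + (2) = 14 — consistent with the printout.
Step 5: x = -3*(14) + (-2)*(-8) + (2) = -24 — no discrepancy.
Step 6: x = -3*(-24) + (-2)*(14) + (2) = 46 — agrees with the printout.
Step 7: x = -3*(46) + (-2)*(-24) + (2) = -88 — the entry is off here.
The audit stops at step 7: the recorded entry is wrong and should be x = -88.

step 7, x = -88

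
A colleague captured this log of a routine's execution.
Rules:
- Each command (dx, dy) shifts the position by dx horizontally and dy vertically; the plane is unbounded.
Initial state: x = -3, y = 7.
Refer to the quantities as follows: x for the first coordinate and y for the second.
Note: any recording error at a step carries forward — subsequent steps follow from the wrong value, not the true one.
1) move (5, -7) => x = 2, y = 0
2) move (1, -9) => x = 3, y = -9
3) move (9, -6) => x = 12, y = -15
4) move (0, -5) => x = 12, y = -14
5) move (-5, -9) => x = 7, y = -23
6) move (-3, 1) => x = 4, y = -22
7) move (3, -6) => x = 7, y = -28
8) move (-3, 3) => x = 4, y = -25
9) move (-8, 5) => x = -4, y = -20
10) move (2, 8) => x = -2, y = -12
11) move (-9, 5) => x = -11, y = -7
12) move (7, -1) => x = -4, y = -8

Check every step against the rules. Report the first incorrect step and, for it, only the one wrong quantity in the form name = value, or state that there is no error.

Recomputing the run from the initial state:
step 1: x = 2, y = 0
step 2: x = 3, y = -9
step 3: x = 12, y = -15
step 4: x = 12, y = -20
step 5: x = 7, y = -29
step 6: x = 4, y = -28
step 7: x = 7, y = -34
step 8: x = 4, y = -31
step 9: x = -4, y = -26
step 10: x = -2, y = -18
step 11: x = -11, y = -13
step 12: x = -4, y = -14
The first disagreement with the log is at step 4, where the value should be y = -20.

step 4, y = -20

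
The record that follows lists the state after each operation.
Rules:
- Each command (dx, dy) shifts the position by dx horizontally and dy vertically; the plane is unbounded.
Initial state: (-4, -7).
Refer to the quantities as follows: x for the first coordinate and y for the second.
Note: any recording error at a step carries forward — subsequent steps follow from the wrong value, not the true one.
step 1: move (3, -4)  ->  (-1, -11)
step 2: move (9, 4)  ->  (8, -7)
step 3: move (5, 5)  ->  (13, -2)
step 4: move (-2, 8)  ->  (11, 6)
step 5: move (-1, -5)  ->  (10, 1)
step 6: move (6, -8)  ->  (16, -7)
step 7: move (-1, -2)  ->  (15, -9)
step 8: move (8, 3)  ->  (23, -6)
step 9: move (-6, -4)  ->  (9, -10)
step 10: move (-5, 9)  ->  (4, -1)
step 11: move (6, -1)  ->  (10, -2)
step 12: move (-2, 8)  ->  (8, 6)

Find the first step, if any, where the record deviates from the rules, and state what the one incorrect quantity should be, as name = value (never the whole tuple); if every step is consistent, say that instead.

step 9, x = 17

Recomputing the run from the initial state:
step 1: x = -1, y = -11
step 2: x = 8, y = -7
step 3: x = 13, y = -2
step 4: x = 11, y = 6
step 5: x = 10, y = 1
step 6: x = 16, y = -7
step 7: x = 15, y = -9
step 8: x = 23, y = -6
step 9: x = 17, y = -10
step 10: x = 12, y = -1
step 11: x = 18, y = -2
step 12: x = 16, y = 6
The first disagreement with the record is at step 9, where the value should be x = 17.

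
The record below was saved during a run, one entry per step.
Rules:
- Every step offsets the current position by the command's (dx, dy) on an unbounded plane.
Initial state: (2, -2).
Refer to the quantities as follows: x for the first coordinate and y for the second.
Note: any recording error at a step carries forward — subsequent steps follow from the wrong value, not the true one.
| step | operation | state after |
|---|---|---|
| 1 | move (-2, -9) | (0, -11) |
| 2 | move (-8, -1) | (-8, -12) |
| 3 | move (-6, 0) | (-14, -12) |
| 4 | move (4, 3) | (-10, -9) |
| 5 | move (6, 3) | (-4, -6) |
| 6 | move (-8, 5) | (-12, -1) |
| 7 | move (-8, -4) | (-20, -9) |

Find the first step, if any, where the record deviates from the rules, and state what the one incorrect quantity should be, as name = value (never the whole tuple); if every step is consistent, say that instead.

Step 1: x = 2 + (-2) = 0, y = -2 + (-9) = -11 — confirmed correct.
Step 2: x = 0 + (-8) = -8, y = -11 + (-1) = -12 — verified.
Step 3: x = -8 + (-6) = -14, y = -12 + (0) = -12 — checks out.
Step 4: x = -14 + (4) = -10, y = -12 + (3) = -9 — same as recorded.
Step 5: x = -10 + (6) = -4, y = -9 + (3) = -6 — matches.
Step 6: x = -4 + (-8) = -12, y = -6 + (5) = -1 — in agreement.
Step 7: x = -12 + (-8) = -20, y = -1 + (-4) = -5 — the entry is off here.
That makes step 7 the first incorrect line — y = -5 is what it should show.

step 7, y = -5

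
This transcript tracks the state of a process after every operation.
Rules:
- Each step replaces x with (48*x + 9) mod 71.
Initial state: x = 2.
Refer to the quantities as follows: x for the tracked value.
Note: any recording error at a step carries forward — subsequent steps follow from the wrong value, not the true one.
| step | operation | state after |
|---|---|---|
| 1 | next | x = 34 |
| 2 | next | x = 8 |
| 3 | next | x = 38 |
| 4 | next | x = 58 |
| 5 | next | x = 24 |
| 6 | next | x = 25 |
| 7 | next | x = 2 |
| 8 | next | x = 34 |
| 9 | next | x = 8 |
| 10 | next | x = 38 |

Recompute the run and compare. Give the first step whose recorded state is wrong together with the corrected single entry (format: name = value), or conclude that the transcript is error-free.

no error

step 1: x = (48*2 + 9) mod 71 = 34 -> in agreement
step 2: x = (48*34 + 9) mod 71 = 8 -> in agreement
step 3: x = (48*8 + 9) mod 71 = 38 -> verified
step 4: x = (48*38 + 9) mod 71 = 58 -> exactly as logged
step 5: x = (48*58 + 9) mod 71 = 24 -> same as recorded
step 6: x = (48*24 + 9) mod 71 = 25 -> no discrepancy
step 7: x = (48*25 + 9) mod 71 = 2 -> verified
step 8: x = (48*2 + 9) mod 71 = 34 -> same as recorded
step 9: x = (48*34 + 9) mod 71 = 8 -> checks out
step 10: x = (48*8 + 9) mod 71 = 38 -> confirmed correct
Each recorded entry agrees with the recomputation.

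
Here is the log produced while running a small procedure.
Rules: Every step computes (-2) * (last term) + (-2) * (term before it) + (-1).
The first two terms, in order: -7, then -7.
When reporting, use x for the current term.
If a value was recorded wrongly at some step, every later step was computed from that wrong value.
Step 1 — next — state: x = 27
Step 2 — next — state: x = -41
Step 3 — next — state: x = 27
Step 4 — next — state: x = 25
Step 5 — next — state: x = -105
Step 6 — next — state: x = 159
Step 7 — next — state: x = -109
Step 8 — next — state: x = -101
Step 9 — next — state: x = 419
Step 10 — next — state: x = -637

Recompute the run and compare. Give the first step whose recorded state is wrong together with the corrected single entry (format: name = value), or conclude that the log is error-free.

Recomputing the run from the initial state:
step 1: x = 27
step 2: x = -41
step 3: x = 27
step 4: x = 27
step 5: x = -109
step 6: x = 163
step 7: x = -109
step 8: x = -109
step 9: x = 435
step 10: x = -653
The first disagreement with the log is at step 4, where the value should be x = 27.

step 4, x = 27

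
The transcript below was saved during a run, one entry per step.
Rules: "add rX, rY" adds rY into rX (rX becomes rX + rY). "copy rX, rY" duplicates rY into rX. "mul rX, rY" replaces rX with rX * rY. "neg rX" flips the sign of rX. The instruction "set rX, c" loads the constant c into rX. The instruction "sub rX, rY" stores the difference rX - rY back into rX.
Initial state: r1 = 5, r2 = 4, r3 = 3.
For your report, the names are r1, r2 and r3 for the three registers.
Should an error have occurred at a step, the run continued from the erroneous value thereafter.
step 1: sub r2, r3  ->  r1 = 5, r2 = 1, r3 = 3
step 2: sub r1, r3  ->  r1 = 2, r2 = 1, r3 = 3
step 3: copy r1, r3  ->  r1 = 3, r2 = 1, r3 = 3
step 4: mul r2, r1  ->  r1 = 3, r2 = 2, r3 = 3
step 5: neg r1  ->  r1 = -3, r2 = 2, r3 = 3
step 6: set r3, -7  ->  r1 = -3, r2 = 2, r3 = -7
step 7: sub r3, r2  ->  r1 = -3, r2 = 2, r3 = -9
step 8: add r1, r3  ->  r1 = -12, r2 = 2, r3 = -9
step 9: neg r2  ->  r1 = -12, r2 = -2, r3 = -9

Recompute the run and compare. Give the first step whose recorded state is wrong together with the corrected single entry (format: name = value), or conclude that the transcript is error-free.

step 4, r2 = 3

Recomputing the run from the initial state:
step 1: r1 = 5, r2 = 1, r3 = 3
step 2: r1 = 2, r2 = 1, r3 = 3
step 3: r1 = 3, r2 = 1, r3 = 3
step 4: r1 = 3, r2 = 3, r3 = 3
step 5: r1 = -3, r2 = 3, r3 = 3
step 6: r1 = -3, r2 = 3, r3 = -7
step 7: r1 = -3, r2 = 3, r3 = -10
step 8: r1 = -13, r2 = 3, r3 = -10
step 9: r1 = -13, r2 = -3, r3 = -10
The first disagreement with the transcript is at step 4, where the value should be r2 = 3.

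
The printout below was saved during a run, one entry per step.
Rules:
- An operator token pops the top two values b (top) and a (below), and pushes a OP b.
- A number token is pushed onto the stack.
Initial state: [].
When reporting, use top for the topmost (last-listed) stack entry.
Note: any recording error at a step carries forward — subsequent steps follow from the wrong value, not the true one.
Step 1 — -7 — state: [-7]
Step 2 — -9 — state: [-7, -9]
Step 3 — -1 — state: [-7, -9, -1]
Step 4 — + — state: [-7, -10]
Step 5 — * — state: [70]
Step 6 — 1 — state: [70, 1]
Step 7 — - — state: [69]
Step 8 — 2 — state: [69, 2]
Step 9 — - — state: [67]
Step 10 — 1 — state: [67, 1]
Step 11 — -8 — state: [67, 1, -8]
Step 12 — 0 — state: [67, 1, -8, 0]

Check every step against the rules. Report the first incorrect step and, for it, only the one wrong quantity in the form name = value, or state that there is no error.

1. push -7: top = -7 (exactly as logged)
2. push -9: top = -9 (verified)
3. push -1: top = -1 (checks out)
4. -9 + -1 = -10 (checks out)
5. -7 * -10 = 70 (matches)
6. push 1: top = 1 (same as recorded)
7. 70 - 1 = 69 (agrees with the printout)
8. push 2: top = 2 (confirmed correct)
9. 69 - 2 = 67 (checks out)
10. push 1: top = 1 (checks out)
11. push -8: top = -8 (in agreement)
12. push 0: top = 0 (exactly as logged)
The whole run recomputes cleanly — no discrepancies.

no error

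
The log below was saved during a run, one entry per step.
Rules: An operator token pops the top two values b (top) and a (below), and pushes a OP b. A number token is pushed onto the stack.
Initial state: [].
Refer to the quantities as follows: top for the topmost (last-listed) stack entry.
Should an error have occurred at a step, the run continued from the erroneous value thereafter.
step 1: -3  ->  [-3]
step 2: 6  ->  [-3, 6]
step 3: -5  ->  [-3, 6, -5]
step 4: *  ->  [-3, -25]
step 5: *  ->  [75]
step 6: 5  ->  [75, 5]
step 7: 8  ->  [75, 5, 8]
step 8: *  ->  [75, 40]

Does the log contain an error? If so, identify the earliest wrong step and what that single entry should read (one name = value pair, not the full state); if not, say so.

1. push -3: top = -3 (consistent with the log)
2. push 6: top = 6 (in agreement)
3. push -5: top = -5 (no discrepancy)
4. 6 * -5 = -30 (not what was recorded)
First incorrect step: 4; the correct value is top = -30.

step 4, top = -30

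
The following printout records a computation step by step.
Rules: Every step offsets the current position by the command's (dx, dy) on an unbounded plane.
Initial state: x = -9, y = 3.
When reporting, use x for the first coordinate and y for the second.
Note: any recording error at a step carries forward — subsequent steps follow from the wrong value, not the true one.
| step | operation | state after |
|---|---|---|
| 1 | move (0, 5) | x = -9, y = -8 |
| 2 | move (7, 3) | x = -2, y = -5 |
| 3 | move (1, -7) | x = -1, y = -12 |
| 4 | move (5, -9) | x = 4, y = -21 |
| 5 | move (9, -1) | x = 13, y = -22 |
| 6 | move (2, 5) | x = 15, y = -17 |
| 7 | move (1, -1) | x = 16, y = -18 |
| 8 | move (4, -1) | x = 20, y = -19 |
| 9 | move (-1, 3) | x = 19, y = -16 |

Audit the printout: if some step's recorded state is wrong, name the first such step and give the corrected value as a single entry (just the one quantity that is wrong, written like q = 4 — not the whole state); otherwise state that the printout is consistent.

step 1, y = 8

Step 1: x = -9 + (0) = -9, y = 3 + (5) = 8 — the printout disagrees here.
That makes step 1 the first incorrect line — y = 8 is what it should show.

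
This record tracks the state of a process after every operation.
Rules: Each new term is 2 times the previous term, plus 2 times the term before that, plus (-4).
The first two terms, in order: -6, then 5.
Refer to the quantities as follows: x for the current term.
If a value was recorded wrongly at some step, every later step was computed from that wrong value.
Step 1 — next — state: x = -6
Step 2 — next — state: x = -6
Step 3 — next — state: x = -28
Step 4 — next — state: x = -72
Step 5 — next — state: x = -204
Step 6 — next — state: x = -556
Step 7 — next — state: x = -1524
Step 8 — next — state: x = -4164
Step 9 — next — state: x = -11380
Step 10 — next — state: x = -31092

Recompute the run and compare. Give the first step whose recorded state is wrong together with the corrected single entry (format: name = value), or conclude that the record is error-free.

Step 1: x = 2*(5) + (2)*(-6) + (-4) = -6 — verified.
Step 2: x = 2*(-6) + (2)*(5) + (-4) = -6 — agrees with the record.
Step 3: x = 2*(-6) + (2)*(-6) + (-4) = -28 — verified.
Step 4: x = 2*(-28) + (2)*(-6) + (-4) = -72 — matches.
Step 5: x = 2*(-72) + (2)*(-28) + (-4) = -204 — consistent with the record.
Step 6: x = 2*(-204) + (2)*(-72) + (-4) = -556 — verified.
Step 7: x = 2*(-556) + (2)*(-204) + (-4) = -1524 — matches.
Step 8: x = 2*(-1524) + (2)*(-556) + (-4) = -4164 — checks out.
Step 9: x = 2*(-4164) + (2)*(-1524) + (-4) = -11380 — same as recorded.
Step 10: x = 2*(-11380) + (2)*(-4164) + (-4) = -31092 — consistent with the record.
Each recorded entry agrees with the recomputation.

no error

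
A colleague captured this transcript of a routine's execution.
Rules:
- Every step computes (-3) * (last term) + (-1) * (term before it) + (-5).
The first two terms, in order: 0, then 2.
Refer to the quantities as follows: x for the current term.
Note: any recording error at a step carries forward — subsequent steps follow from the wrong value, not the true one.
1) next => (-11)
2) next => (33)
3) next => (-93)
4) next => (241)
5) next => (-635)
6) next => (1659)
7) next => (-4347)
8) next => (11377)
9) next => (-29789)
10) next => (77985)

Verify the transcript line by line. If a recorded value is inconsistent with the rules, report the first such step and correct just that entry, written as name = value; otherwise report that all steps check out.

step 2, x = 26

step 1: x = -3*(2) + (-1)*(0) + (-5) = -11 -> same as recorded
step 2: x = -3*(-11) + (-1)*(2) + (-5) = 26 -> first mismatch against the transcript
The earliest wrong entry is at step 2: it should read x = 26.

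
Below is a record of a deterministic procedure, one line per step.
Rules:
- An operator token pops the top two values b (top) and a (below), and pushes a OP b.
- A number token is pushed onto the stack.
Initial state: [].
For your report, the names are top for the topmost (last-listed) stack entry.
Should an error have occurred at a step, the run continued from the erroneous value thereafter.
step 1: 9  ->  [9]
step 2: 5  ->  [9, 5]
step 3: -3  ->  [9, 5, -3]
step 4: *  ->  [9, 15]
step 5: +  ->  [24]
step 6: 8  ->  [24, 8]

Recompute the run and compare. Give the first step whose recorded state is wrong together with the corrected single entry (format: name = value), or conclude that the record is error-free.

step 4, top = -15

Recomputing the run from the initial state:
step 1: [9]
step 2: [9, 5]
step 3: [9, 5, -3]
step 4: [9, -15]
step 5: [-6]
step 6: [-6, 8]
The first disagreement with the record is at step 4, where the value should be top = -15.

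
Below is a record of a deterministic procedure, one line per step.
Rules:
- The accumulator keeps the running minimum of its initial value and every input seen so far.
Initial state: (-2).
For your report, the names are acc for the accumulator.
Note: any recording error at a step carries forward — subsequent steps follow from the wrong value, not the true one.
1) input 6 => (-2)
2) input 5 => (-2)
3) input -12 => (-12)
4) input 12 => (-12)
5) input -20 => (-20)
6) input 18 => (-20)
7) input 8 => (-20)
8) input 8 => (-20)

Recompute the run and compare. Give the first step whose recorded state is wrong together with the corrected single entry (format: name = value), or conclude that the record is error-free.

step 1: acc = min(-2, 6) = -2 -> matches
step 2: acc = min(-2, 5) = -2 -> agrees with the record
step 3: acc = min(-2, -12) = -12 -> in agreement
step 4: acc = min(-12, 12) = -12 -> verified
step 5: acc = min(-12, -20) = -20 -> same as recorded
step 6: acc = min(-20, 18) = -20 -> matches
step 7: acc = min(-20, 8) = -20 -> verified
step 8: acc = min(-20, 8) = -20 -> in agreement
The whole run recomputes cleanly — no discrepancies.

no error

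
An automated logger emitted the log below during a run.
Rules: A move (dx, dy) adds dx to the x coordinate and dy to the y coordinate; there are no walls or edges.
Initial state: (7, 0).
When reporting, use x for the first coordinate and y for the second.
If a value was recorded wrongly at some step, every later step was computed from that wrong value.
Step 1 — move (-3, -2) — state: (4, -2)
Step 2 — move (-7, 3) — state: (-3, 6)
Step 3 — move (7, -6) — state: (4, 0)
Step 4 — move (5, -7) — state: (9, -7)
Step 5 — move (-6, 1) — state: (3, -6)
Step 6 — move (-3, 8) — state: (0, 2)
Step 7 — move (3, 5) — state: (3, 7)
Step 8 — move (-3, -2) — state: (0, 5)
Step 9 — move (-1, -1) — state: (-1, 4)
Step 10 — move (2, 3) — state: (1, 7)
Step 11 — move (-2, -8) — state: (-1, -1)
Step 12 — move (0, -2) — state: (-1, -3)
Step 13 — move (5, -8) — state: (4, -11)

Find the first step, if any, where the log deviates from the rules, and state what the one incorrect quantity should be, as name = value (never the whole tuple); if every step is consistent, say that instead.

Recomputing the run from the initial state:
step 1: x = 4, y = -2
step 2: x = -3, y = 1
step 3: x = 4, y = -5
step 4: x = 9, y = -12
step 5: x = 3, y = -11
step 6: x = 0, y = -3
step 7: x = 3, y = 2
step 8: x = 0, y = 0
step 9: x = -1, y = -1
step 10: x = 1, y = 2
step 11: x = -1, y = -6
step 12: x = -1, y = -8
step 13: x = 4, y = -16
The first disagreement with the log is at step 2, where the value should be y = 1.

step 2, y = 1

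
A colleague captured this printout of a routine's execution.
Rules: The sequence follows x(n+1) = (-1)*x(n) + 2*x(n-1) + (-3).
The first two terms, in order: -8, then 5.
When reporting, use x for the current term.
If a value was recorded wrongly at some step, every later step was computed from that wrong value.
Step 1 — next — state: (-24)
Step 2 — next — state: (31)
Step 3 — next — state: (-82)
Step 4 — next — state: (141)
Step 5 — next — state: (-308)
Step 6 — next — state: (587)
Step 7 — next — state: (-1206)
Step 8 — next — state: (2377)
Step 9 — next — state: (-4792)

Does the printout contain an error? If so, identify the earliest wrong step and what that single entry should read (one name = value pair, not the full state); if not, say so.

no error

Recomputing the run from the initial state:
step 1: x = -24
step 2: x = 31
step 3: x = -82
step 4: x = 141
step 5: x = -308
step 6: x = 587
step 7: x = -1206
step 8: x = 2377
step 9: x = -4792
This matches the printout at every step.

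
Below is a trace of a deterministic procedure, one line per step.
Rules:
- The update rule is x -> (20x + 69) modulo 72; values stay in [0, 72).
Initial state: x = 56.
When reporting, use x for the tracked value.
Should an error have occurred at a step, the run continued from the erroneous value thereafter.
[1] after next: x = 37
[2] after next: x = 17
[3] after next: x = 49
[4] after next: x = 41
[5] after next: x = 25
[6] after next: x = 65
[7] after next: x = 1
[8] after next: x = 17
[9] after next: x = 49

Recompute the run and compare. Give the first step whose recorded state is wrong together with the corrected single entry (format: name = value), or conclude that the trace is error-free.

no error

Step 1: x = (20*56 + 69) mod 72 = 37 — same as recorded.
Step 2: x = (20*37 + 69) mod 72 = 17 — same as recorded.
Step 3: x = (20*17 + 69) mod 72 = 49 — in agreement.
Step 4: x = (20*49 + 69) mod 72 = 41 — verified.
Step 5: x = (20*41 + 69) mod 72 = 25 — agrees with the trace.
Step 6: x = (20*25 + 69) mod 72 = 65 — checks out.
Step 7: x = (20*65 + 69) mod 72 = 1 — confirmed correct.
Step 8: x = (20*1 + 69) mod 72 = 17 — matches.
Step 9: x = (20*17 + 69) mod 72 = 49 — agrees with the trace.
The whole run recomputes cleanly — no discrepancies.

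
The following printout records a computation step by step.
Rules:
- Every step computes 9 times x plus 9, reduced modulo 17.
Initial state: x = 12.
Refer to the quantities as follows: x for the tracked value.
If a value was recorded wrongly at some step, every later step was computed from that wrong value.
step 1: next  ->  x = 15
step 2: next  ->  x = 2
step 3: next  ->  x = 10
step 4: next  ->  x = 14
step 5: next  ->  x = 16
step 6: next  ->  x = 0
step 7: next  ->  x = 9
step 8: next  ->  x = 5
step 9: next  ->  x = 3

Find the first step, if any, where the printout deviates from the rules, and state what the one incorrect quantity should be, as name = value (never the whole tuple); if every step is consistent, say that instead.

Recomputing the run from the initial state:
step 1: x = 15
step 2: x = 8
step 3: x = 13
step 4: x = 7
step 5: x = 4
step 6: x = 11
step 7: x = 6
step 8: x = 12
step 9: x = 15
The first disagreement with the printout is at step 2, where the value should be x = 8.

step 2, x = 8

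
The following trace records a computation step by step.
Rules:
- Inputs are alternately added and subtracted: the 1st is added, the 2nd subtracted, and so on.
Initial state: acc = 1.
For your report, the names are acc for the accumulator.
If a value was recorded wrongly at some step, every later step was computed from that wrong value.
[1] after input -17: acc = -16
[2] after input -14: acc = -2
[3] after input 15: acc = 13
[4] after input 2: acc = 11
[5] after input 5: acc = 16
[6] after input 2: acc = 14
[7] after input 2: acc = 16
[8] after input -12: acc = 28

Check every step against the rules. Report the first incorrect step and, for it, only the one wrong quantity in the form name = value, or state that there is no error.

no error

Recomputing the run from the initial state:
step 1: acc = -16
step 2: acc = -2
step 3: acc = 13
step 4: acc = 11
step 5: acc = 16
step 6: acc = 14
step 7: acc = 16
step 8: acc = 28
This matches the trace at every step.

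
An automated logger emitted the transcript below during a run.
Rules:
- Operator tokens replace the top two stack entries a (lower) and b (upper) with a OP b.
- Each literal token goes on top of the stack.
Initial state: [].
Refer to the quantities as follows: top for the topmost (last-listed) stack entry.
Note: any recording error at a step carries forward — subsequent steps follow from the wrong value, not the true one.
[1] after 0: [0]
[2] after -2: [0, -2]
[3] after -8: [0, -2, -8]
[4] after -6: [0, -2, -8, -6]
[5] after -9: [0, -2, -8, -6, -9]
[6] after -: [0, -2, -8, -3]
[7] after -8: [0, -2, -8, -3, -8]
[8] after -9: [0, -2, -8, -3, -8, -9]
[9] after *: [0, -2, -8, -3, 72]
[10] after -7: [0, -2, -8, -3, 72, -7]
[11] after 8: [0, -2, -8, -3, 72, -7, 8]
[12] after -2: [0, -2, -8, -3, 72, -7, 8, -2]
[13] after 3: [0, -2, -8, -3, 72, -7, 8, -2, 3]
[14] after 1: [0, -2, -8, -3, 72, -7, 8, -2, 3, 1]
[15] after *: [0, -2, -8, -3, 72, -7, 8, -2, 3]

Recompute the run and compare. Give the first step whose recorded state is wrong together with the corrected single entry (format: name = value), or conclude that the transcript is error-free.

step 6, top = 3

1. push 0: top = 0 (exactly as logged)
2. push -2: top = -2 (verified)
3. push -8: top = -8 (confirmed correct)
4. push -6: top = -6 (no discrepancy)
5. push -9: top = -9 (checks out)
6. -6 - -9 = 3 (the entry is off here)
So the first discrepancy is step 6, where the right value is top = 3.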